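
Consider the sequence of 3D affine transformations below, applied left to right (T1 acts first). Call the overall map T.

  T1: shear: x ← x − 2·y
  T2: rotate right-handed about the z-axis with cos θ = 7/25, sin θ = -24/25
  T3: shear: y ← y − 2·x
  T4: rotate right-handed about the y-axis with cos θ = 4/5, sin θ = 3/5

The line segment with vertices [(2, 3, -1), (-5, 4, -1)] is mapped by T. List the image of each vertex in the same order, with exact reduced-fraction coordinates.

image vertices: (101/125, 29/25, -232/125), (-11/25, 66/5, -23/25)

T1 shear: x ← x − 2·y: (2, 3, -1) → (-4, 3, -1); (-5, 4, -1) → (-13, 4, -1)
T2 rotate right-handed about the z-axis with cos θ = 7/25, sin θ = -24/25: (-4, 3, -1) → (44/25, 117/25, -1); (-13, 4, -1) → (1/5, 68/5, -1)
T3 shear: y ← y − 2·x: (44/25, 117/25, -1) → (44/25, 29/25, -1); (1/5, 68/5, -1) → (1/5, 66/5, -1)
T4 rotate right-handed about the y-axis with cos θ = 4/5, sin θ = 3/5: (44/25, 29/25, -1) → (101/125, 29/25, -232/125); (1/5, 66/5, -1) → (-11/25, 66/5, -23/25)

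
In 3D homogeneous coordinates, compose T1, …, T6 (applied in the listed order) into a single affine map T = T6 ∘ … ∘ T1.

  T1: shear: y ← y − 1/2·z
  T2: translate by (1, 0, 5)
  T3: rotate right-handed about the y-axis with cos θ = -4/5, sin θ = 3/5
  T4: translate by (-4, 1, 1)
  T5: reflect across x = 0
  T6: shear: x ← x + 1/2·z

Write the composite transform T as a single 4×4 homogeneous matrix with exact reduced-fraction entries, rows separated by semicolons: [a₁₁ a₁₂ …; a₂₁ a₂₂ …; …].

T = [1/2 0 -1 0; 0 1 -1/2 1; -3/5 0 -4/5 -18/5; 0 0 0 1]

T1 = [1 0 0 0; 0 1 -1/2 0; 0 0 1 0; 0 0 0 1]
T2·T1 = [1 0 0 1; 0 1 -1/2 0; 0 0 1 5; 0 0 0 1]
T3·…·T1 = [-4/5 0 3/5 11/5; 0 1 -1/2 0; -3/5 0 -4/5 -23/5; 0 0 0 1]
T4·…·T1 = [-4/5 0 3/5 -9/5; 0 1 -1/2 1; -3/5 0 -4/5 -18/5; 0 0 0 1]
T5·…·T1 = [4/5 0 -3/5 9/5; 0 1 -1/2 1; -3/5 0 -4/5 -18/5; 0 0 0 1]
T6·…·T1 = [1/2 0 -1 0; 0 1 -1/2 1; -3/5 0 -4/5 -18/5; 0 0 0 1]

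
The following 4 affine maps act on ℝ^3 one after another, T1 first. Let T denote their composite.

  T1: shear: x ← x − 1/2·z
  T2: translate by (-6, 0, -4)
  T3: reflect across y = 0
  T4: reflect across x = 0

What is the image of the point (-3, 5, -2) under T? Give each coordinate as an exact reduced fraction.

T1 shear: x ← x − 1/2·z: (-3, 5, -2) → (-2, 5, -2)
T2 translate by (-6, 0, -4): (-2, 5, -2) → (-8, 5, -6)
T3 reflect across y = 0: (-8, 5, -6) → (-8, -5, -6)
T4 reflect across x = 0: (-8, -5, -6) → (8, -5, -6)

T(p) = (8, -5, -6)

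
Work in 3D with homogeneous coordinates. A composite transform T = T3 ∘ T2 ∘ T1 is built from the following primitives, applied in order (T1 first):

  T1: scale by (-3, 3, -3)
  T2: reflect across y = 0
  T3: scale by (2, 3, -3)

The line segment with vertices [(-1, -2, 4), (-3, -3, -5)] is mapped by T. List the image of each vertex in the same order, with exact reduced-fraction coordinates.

image vertices: (6, 18, 36), (18, 27, -45)

T1 scale by (-3, 3, -3): (-1, -2, 4) → (3, -6, -12); (-3, -3, -5) → (9, -9, 15)
T2 reflect across y = 0: (3, -6, -12) → (3, 6, -12); (9, -9, 15) → (9, 9, 15)
T3 scale by (2, 3, -3): (3, 6, -12) → (6, 18, 36); (9, 9, 15) → (18, 27, -45)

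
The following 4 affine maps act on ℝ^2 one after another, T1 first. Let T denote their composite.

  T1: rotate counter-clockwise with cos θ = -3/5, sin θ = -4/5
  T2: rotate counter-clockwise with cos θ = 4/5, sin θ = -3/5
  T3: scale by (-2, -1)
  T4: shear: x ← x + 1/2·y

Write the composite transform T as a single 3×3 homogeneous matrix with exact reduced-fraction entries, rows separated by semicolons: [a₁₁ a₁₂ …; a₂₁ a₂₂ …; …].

T1 = [-3/5 4/5 0; -4/5 -3/5 0; 0 0 1]
T2·T1 = [-24/25 7/25 0; -7/25 -24/25 0; 0 0 1]
T3·…·T1 = [48/25 -14/25 0; 7/25 24/25 0; 0 0 1]
T4·…·T1 = [103/50 -2/25 0; 7/25 24/25 0; 0 0 1]

T = [103/50 -2/25 0; 7/25 24/25 0; 0 0 1]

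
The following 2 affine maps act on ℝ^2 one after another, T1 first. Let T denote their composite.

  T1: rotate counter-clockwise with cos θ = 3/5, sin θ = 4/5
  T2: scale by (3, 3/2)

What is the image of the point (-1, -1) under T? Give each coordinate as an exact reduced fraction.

T1 rotate counter-clockwise with cos θ = 3/5, sin θ = 4/5: (-1, -1) → (1/5, -7/5)
T2 scale by (3, 3/2): (1/5, -7/5) → (3/5, -21/10)

T(p) = (3/5, -21/10)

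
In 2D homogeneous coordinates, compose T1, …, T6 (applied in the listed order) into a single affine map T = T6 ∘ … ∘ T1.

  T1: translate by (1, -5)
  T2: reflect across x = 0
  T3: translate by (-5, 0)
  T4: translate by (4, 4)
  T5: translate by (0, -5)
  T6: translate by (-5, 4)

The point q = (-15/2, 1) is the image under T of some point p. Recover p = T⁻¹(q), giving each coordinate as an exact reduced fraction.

p = (1/2, 3)

T1 = [1 0 1; 0 1 -5; 0 0 1]
T2·T1 = [-1 0 -1; 0 1 -5; 0 0 1]
T3·…·T1 = [-1 0 -6; 0 1 -5; 0 0 1]
T4·…·T1 = [-1 0 -2; 0 1 -1; 0 0 1]
T5·…·T1 = [-1 0 -2; 0 1 -6; 0 0 1]
T6·…·T1 = [-1 0 -7; 0 1 -2; 0 0 1]
det M = -1; M⁻¹ = [-1 0 -7; 0 1 2; 0 0 1]
M⁻¹ · (-15/2, 1)ᵀ = (1/2, 3)ᵀ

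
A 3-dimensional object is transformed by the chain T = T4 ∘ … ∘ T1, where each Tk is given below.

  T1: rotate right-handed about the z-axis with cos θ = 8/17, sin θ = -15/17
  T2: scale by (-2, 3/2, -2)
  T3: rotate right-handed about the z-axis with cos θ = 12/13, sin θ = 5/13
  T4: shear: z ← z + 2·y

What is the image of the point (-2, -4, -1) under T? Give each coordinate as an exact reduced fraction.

T1 rotate right-handed about the z-axis with cos θ = 8/17, sin θ = -15/17: (-2, -4, -1) → (-76/17, -2/17, -1)
T2 scale by (-2, 3/2, -2): (-76/17, -2/17, -1) → (152/17, -3/17, 2)
T3 rotate right-handed about the z-axis with cos θ = 12/13, sin θ = 5/13: (152/17, -3/17, 2) → (1839/221, 724/221, 2)
T4 shear: z ← z + 2·y: (1839/221, 724/221, 2) → (1839/221, 724/221, 1890/221)

T(p) = (1839/221, 724/221, 1890/221)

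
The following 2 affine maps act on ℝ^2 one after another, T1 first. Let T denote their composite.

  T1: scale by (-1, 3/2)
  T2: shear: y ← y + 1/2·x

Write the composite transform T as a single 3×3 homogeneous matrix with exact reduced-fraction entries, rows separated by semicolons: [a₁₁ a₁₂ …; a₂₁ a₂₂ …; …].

T1 = [-1 0 0; 0 3/2 0; 0 0 1]
T2·T1 = [-1 0 0; -1/2 3/2 0; 0 0 1]

T = [-1 0 0; -1/2 3/2 0; 0 0 1]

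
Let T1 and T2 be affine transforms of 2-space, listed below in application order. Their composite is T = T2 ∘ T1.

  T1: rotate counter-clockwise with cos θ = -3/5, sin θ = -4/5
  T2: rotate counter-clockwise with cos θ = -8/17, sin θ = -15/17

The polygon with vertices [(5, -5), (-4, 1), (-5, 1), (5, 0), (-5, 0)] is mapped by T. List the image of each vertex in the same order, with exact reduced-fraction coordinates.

T1 rotate counter-clockwise with cos θ = -3/5, sin θ = -4/5: (5, -5) → (-7, -1); (-4, 1) → (16/5, 13/5); (-5, 1) → (19/5, 17/5); (5, 0) → (-3, -4); (-5, 0) → (3, 4)
T2 rotate counter-clockwise with cos θ = -8/17, sin θ = -15/17: (-7, -1) → (41/17, 113/17); (16/5, 13/5) → (67/85, -344/85); (19/5, 17/5) → (103/85, -421/85); (-3, -4) → (-36/17, 77/17); (3, 4) → (36/17, -77/17)

image vertices: (41/17, 113/17), (67/85, -344/85), (103/85, -421/85), (-36/17, 77/17), (36/17, -77/17)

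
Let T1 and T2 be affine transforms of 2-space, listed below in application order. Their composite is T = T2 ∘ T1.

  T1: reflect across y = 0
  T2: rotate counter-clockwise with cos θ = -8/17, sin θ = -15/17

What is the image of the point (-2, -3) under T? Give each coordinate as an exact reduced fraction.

T(p) = (61/17, 6/17)

T1 reflect across y = 0: (-2, -3) → (-2, 3)
T2 rotate counter-clockwise with cos θ = -8/17, sin θ = -15/17: (-2, 3) → (61/17, 6/17)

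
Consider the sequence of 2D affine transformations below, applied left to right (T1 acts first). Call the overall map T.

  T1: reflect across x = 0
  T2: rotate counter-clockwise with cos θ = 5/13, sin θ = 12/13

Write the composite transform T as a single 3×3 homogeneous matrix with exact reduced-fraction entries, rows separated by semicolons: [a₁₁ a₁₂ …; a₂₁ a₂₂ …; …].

T = [-5/13 -12/13 0; -12/13 5/13 0; 0 0 1]

T1 = [-1 0 0; 0 1 0; 0 0 1]
T2·T1 = [-5/13 -12/13 0; -12/13 5/13 0; 0 0 1]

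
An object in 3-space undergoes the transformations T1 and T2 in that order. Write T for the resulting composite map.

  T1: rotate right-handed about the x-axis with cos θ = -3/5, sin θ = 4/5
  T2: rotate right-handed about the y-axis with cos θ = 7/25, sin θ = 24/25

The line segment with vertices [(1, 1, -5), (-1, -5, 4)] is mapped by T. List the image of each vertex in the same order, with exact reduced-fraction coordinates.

image vertices: (491/125, 17/5, 13/125), (-803/125, -1/5, -104/125)

T1 rotate right-handed about the x-axis with cos θ = -3/5, sin θ = 4/5: (1, 1, -5) → (1, 17/5, 19/5); (-1, -5, 4) → (-1, -1/5, -32/5)
T2 rotate right-handed about the y-axis with cos θ = 7/25, sin θ = 24/25: (1, 17/5, 19/5) → (491/125, 17/5, 13/125); (-1, -1/5, -32/5) → (-803/125, -1/5, -104/125)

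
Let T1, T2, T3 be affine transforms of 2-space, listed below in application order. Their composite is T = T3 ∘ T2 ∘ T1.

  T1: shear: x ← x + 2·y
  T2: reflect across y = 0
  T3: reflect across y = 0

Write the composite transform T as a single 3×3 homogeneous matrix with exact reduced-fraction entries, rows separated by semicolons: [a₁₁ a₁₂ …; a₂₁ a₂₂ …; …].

T1 = [1 2 0; 0 1 0; 0 0 1]
T2·T1 = [1 2 0; 0 -1 0; 0 0 1]
T3·…·T1 = [1 2 0; 0 1 0; 0 0 1]

T = [1 2 0; 0 1 0; 0 0 1]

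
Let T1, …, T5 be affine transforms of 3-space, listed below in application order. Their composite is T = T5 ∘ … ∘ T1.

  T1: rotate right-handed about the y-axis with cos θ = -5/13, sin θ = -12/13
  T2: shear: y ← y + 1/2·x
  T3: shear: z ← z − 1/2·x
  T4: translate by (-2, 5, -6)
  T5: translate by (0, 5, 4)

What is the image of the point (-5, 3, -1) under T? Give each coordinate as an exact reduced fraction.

T(p) = (11/13, 375/26, -199/26)

T1 rotate right-handed about the y-axis with cos θ = -5/13, sin θ = -12/13: (-5, 3, -1) → (37/13, 3, -55/13)
T2 shear: y ← y + 1/2·x: (37/13, 3, -55/13) → (37/13, 115/26, -55/13)
T3 shear: z ← z − 1/2·x: (37/13, 115/26, -55/13) → (37/13, 115/26, -147/26)
T4 translate by (-2, 5, -6): (37/13, 115/26, -147/26) → (11/13, 245/26, -303/26)
T5 translate by (0, 5, 4): (11/13, 245/26, -303/26) → (11/13, 375/26, -199/26)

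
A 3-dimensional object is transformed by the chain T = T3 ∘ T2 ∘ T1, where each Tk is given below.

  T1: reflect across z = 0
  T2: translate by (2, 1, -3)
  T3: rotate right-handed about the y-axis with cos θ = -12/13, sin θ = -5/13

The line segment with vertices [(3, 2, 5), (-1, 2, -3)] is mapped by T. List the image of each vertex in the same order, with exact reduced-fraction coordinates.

image vertices: (-20/13, 3, 121/13), (-12/13, 3, 5/13)

T1 reflect across z = 0: (3, 2, 5) → (3, 2, -5); (-1, 2, -3) → (-1, 2, 3)
T2 translate by (2, 1, -3): (3, 2, -5) → (5, 3, -8); (-1, 2, 3) → (1, 3, 0)
T3 rotate right-handed about the y-axis with cos θ = -12/13, sin θ = -5/13: (5, 3, -8) → (-20/13, 3, 121/13); (1, 3, 0) → (-12/13, 3, 5/13)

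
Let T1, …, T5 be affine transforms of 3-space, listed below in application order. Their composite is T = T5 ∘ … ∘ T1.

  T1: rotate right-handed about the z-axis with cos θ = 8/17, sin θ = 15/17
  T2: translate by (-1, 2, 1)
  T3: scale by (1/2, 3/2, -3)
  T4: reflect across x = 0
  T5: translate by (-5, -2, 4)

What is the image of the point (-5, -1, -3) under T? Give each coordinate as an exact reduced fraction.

T(p) = (-64/17, -215/34, 10)

T1 rotate right-handed about the z-axis with cos θ = 8/17, sin θ = 15/17: (-5, -1, -3) → (-25/17, -83/17, -3)
T2 translate by (-1, 2, 1): (-25/17, -83/17, -3) → (-42/17, -49/17, -2)
T3 scale by (1/2, 3/2, -3): (-42/17, -49/17, -2) → (-21/17, -147/34, 6)
T4 reflect across x = 0: (-21/17, -147/34, 6) → (21/17, -147/34, 6)
T5 translate by (-5, -2, 4): (21/17, -147/34, 6) → (-64/17, -215/34, 10)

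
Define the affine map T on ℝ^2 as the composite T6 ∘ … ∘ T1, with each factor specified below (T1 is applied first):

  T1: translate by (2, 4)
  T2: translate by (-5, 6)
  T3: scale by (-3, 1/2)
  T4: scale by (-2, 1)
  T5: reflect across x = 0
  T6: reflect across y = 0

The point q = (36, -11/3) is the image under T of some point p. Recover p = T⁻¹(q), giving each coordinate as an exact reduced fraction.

T1 = [1 0 2; 0 1 4; 0 0 1]
T2·T1 = [1 0 -3; 0 1 10; 0 0 1]
T3·…·T1 = [-3 0 9; 0 1/2 5; 0 0 1]
T4·…·T1 = [6 0 -18; 0 1/2 5; 0 0 1]
T5·…·T1 = [-6 0 18; 0 1/2 5; 0 0 1]
T6·…·T1 = [-6 0 18; 0 -1/2 -5; 0 0 1]
det M = 3; M⁻¹ = [-1/6 0 3; 0 -2 -10; 0 0 1]
M⁻¹ · (36, -11/3)ᵀ = (-3, -8/3)ᵀ

p = (-3, -8/3)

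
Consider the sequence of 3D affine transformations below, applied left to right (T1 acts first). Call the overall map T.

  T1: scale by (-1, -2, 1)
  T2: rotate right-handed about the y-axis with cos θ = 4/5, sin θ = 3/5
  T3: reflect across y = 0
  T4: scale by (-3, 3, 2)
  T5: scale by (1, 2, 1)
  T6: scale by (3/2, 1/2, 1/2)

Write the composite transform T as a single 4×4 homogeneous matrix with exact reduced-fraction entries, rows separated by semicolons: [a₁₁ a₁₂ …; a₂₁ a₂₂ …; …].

T = [18/5 0 -27/10 0; 0 6 0 0; 3/5 0 4/5 0; 0 0 0 1]

T1 = [-1 0 0 0; 0 -2 0 0; 0 0 1 0; 0 0 0 1]
T2·T1 = [-4/5 0 3/5 0; 0 -2 0 0; 3/5 0 4/5 0; 0 0 0 1]
T3·…·T1 = [-4/5 0 3/5 0; 0 2 0 0; 3/5 0 4/5 0; 0 0 0 1]
T4·…·T1 = [12/5 0 -9/5 0; 0 6 0 0; 6/5 0 8/5 0; 0 0 0 1]
T5·…·T1 = [12/5 0 -9/5 0; 0 12 0 0; 6/5 0 8/5 0; 0 0 0 1]
T6·…·T1 = [18/5 0 -27/10 0; 0 6 0 0; 3/5 0 4/5 0; 0 0 0 1]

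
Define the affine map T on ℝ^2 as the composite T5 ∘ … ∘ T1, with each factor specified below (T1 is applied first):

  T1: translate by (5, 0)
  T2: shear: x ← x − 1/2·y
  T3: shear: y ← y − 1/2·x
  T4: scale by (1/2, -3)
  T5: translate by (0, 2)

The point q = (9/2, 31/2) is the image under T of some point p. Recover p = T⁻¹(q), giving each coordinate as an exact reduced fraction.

T1 = [1 0 5; 0 1 0; 0 0 1]
T2·T1 = [1 -1/2 5; 0 1 0; 0 0 1]
T3·…·T1 = [1 -1/2 5; -1/2 5/4 -5/2; 0 0 1]
T4·…·T1 = [1/2 -1/4 5/2; 3/2 -15/4 15/2; 0 0 1]
T5·…·T1 = [1/2 -1/4 5/2; 3/2 -15/4 19/2; 0 0 1]
det M = -3/2; M⁻¹ = [5/2 -1/6 -14/3; 1 -1/3 2/3; 0 0 1]
M⁻¹ · (9/2, 31/2)ᵀ = (4, 0)ᵀ

p = (4, 0)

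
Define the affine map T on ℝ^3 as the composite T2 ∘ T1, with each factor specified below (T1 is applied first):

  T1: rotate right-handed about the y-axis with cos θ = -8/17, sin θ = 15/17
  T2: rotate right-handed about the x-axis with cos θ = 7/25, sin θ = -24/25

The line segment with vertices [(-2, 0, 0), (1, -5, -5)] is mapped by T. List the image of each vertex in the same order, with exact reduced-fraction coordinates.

image vertices: (16/17, 144/85, 42/85), (-83/17, 1/85, 443/85)

T1 rotate right-handed about the y-axis with cos θ = -8/17, sin θ = 15/17: (-2, 0, 0) → (16/17, 0, 30/17); (1, -5, -5) → (-83/17, -5, 25/17)
T2 rotate right-handed about the x-axis with cos θ = 7/25, sin θ = -24/25: (16/17, 0, 30/17) → (16/17, 144/85, 42/85); (-83/17, -5, 25/17) → (-83/17, 1/85, 443/85)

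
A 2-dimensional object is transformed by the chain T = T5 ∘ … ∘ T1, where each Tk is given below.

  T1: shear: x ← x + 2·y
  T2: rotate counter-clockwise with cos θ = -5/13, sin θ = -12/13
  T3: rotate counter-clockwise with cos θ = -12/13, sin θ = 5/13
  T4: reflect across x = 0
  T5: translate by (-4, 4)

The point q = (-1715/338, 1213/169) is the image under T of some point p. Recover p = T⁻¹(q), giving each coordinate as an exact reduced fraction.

p = (0, 3/2)

T1 = [1 2 0; 0 1 0; 0 0 1]
T2·T1 = [-5/13 2/13 0; -12/13 -29/13 0; 0 0 1]
T3·…·T1 = [120/169 121/169 0; 119/169 358/169 0; 0 0 1]
T4·…·T1 = [-120/169 -121/169 0; 119/169 358/169 0; 0 0 1]
T5·…·T1 = [-120/169 -121/169 -4; 119/169 358/169 4; 0 0 1]
det M = -1; M⁻¹ = [-358/169 -121/169 -948/169; 119/169 120/169 -4/169; 0 0 1]
M⁻¹ · (-1715/338, 1213/169)ᵀ = (0, 3/2)ᵀ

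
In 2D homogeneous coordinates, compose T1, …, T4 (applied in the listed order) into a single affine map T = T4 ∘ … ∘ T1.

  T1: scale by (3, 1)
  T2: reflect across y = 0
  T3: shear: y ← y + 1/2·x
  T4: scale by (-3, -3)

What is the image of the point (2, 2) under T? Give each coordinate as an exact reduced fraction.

T(p) = (-18, -3)

T1 scale by (3, 1): (2, 2) → (6, 2)
T2 reflect across y = 0: (6, 2) → (6, -2)
T3 shear: y ← y + 1/2·x: (6, -2) → (6, 1)
T4 scale by (-3, -3): (6, 1) → (-18, -3)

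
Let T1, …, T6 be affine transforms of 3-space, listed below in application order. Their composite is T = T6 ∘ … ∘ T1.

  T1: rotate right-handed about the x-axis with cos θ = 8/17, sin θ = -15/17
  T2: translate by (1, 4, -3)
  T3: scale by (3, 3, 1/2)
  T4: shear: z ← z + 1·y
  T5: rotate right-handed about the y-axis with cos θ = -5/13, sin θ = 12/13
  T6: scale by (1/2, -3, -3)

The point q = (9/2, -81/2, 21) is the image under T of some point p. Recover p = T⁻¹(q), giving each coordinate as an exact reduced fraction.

p = (0, 2, -1/2)

T1 = [1 0 0 0; 0 8/17 15/17 0; 0 -15/17 8/17 0; 0 0 0 1]
T2·T1 = [1 0 0 1; 0 8/17 15/17 4; 0 -15/17 8/17 -3; 0 0 0 1]
T3·…·T1 = [3 0 0 3; 0 24/17 45/17 12; 0 -15/34 4/17 -3/2; 0 0 0 1]
T4·…·T1 = [3 0 0 3; 0 24/17 45/17 12; 0 33/34 49/17 21/2; 0 0 0 1]
T5·…·T1 = [-15/13 198/221 588/221 111/13; 0 24/17 45/17 12; -36/13 -165/442 -245/221 -177/26; 0 0 0 1]
T6·…·T1 = [-15/26 99/221 294/221 111/26; 0 -72/17 -135/17 -36; 108/13 495/442 735/221 531/26; 0 0 0 1]
det M = 81/4; M⁻¹ = [-10/39 0 4/39 -1; -720/221 -98/153 -50/221 -77/17; 384/221 11/51 80/663 -36/17; 0 0 0 1]
M⁻¹ · (9/2, -81/2, 21)ᵀ = (0, 2, -1/2)ᵀ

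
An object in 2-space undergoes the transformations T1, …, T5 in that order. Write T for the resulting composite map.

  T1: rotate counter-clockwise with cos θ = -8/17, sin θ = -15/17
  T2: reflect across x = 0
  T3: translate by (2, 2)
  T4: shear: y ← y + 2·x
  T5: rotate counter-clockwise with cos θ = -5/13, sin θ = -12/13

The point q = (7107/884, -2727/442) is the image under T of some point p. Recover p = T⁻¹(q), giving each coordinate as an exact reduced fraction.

T1 = [-8/17 15/17 0; -15/17 -8/17 0; 0 0 1]
T2·T1 = [8/17 -15/17 0; -15/17 -8/17 0; 0 0 1]
T3·…·T1 = [8/17 -15/17 2; -15/17 -8/17 2; 0 0 1]
T4·…·T1 = [8/17 -15/17 2; 1/17 -38/17 6; 0 0 1]
T5·…·T1 = [-28/221 -381/221 62/13; -101/221 370/221 -54/13; 0 0 1]
det M = -1; M⁻¹ = [-370/221 -381/221 14/17; -101/221 28/221 46/17; 0 0 1]
M⁻¹ · (7107/884, -2727/442)ᵀ = (-2, -7/4)ᵀ

p = (-2, -7/4)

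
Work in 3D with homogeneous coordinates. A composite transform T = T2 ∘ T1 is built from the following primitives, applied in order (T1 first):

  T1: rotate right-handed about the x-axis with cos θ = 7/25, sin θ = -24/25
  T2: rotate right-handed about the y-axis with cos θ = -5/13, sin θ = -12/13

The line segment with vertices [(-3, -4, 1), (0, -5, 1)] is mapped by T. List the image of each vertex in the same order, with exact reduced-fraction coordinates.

T1 rotate right-handed about the x-axis with cos θ = 7/25, sin θ = -24/25: (-3, -4, 1) → (-3, -4/25, 103/25); (0, -5, 1) → (0, -11/25, 127/25)
T2 rotate right-handed about the y-axis with cos θ = -5/13, sin θ = -12/13: (-3, -4/25, 103/25) → (-861/325, -4/25, -283/65); (0, -11/25, 127/25) → (-1524/325, -11/25, -127/65)

image vertices: (-861/325, -4/25, -283/65), (-1524/325, -11/25, -127/65)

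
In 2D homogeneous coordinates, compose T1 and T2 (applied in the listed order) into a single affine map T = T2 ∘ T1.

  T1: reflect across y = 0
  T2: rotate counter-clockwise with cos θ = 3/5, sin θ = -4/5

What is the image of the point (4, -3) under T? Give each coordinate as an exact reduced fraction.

T(p) = (24/5, -7/5)

T1 reflect across y = 0: (4, -3) → (4, 3)
T2 rotate counter-clockwise with cos θ = 3/5, sin θ = -4/5: (4, 3) → (24/5, -7/5)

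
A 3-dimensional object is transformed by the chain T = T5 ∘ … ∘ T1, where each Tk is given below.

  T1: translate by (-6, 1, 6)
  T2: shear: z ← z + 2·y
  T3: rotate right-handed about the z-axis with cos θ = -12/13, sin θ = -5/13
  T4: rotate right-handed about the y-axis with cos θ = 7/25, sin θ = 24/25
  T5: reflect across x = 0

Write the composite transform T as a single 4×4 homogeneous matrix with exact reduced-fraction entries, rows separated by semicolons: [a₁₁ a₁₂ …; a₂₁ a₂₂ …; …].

T1 = [1 0 0 -6; 0 1 0 1; 0 0 1 6; 0 0 0 1]
T2·T1 = [1 0 0 -6; 0 1 0 1; 0 2 1 8; 0 0 0 1]
T3·…·T1 = [-12/13 5/13 0 77/13; -5/13 -12/13 0 18/13; 0 2 1 8; 0 0 0 1]
T4·…·T1 = [-84/325 659/325 24/25 607/65; -5/13 -12/13 0 18/13; 288/325 62/325 7/25 -224/65; 0 0 0 1]
T5·…·T1 = [84/325 -659/325 -24/25 -607/65; -5/13 -12/13 0 18/13; 288/325 62/325 7/25 -224/65; 0 0 0 1]

T = [84/325 -659/325 -24/25 -607/65; -5/13 -12/13 0 18/13; 288/325 62/325 7/25 -224/65; 0 0 0 1]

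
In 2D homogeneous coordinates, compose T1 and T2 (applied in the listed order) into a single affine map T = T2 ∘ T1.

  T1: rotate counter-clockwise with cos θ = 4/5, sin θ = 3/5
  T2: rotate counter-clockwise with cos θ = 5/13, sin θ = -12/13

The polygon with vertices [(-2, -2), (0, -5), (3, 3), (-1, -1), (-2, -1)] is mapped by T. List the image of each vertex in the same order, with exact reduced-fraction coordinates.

T1 rotate counter-clockwise with cos θ = 4/5, sin θ = 3/5: (-2, -2) → (-2/5, -14/5); (0, -5) → (3, -4); (3, 3) → (3/5, 21/5); (-1, -1) → (-1/5, -7/5); (-2, -1) → (-1, -2)
T2 rotate counter-clockwise with cos θ = 5/13, sin θ = -12/13: (-2/5, -14/5) → (-178/65, -46/65); (3, -4) → (-33/13, -56/13); (3/5, 21/5) → (267/65, 69/65); (-1/5, -7/5) → (-89/65, -23/65); (-1, -2) → (-29/13, 2/13)

image vertices: (-178/65, -46/65), (-33/13, -56/13), (267/65, 69/65), (-89/65, -23/65), (-29/13, 2/13)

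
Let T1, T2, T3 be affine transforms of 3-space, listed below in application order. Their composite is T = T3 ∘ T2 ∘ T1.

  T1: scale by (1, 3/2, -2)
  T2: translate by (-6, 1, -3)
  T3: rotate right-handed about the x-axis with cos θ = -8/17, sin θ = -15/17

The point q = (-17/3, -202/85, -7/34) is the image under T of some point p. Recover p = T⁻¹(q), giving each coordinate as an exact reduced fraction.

T1 = [1 0 0 0; 0 3/2 0 0; 0 0 -2 0; 0 0 0 1]
T2·T1 = [1 0 0 -6; 0 3/2 0 1; 0 0 -2 -3; 0 0 0 1]
T3·…·T1 = [1 0 0 -6; 0 -12/17 -30/17 -53/17; 0 -45/34 16/17 9/17; 0 0 0 1]
det M = -3; M⁻¹ = [1 0 0 6; 0 -16/51 -10/17 -2/3; 0 -15/34 4/17 -3/2; 0 0 0 1]
M⁻¹ · (-17/3, -202/85, -7/34)ᵀ = (1/3, 1/5, -1/2)ᵀ

p = (1/3, 1/5, -1/2)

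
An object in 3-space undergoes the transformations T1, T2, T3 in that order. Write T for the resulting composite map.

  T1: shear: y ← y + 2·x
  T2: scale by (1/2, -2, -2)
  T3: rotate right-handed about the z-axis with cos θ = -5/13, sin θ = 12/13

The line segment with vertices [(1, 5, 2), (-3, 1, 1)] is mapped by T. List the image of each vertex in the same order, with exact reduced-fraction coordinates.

T1 shear: y ← y + 2·x: (1, 5, 2) → (1, 7, 2); (-3, 1, 1) → (-3, -5, 1)
T2 scale by (1/2, -2, -2): (1, 7, 2) → (1/2, -14, -4); (-3, -5, 1) → (-3/2, 10, -2)
T3 rotate right-handed about the z-axis with cos θ = -5/13, sin θ = 12/13: (1/2, -14, -4) → (331/26, 76/13, -4); (-3/2, 10, -2) → (-225/26, -68/13, -2)

image vertices: (331/26, 76/13, -4), (-225/26, -68/13, -2)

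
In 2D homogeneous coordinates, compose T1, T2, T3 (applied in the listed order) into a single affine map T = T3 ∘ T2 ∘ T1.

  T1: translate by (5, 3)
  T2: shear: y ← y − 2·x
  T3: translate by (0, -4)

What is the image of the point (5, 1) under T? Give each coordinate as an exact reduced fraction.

T1 translate by (5, 3): (5, 1) → (10, 4)
T2 shear: y ← y − 2·x: (10, 4) → (10, -16)
T3 translate by (0, -4): (10, -16) → (10, -20)

T(p) = (10, -20)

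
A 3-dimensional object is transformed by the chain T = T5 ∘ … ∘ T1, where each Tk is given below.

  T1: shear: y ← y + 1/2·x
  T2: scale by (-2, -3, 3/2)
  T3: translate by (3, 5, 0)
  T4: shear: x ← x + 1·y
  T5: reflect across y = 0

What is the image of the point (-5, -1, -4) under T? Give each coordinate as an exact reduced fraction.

T1 shear: y ← y + 1/2·x: (-5, -1, -4) → (-5, -7/2, -4)
T2 scale by (-2, -3, 3/2): (-5, -7/2, -4) → (10, 21/2, -6)
T3 translate by (3, 5, 0): (10, 21/2, -6) → (13, 31/2, -6)
T4 shear: x ← x + 1·y: (13, 31/2, -6) → (57/2, 31/2, -6)
T5 reflect across y = 0: (57/2, 31/2, -6) → (57/2, -31/2, -6)

T(p) = (57/2, -31/2, -6)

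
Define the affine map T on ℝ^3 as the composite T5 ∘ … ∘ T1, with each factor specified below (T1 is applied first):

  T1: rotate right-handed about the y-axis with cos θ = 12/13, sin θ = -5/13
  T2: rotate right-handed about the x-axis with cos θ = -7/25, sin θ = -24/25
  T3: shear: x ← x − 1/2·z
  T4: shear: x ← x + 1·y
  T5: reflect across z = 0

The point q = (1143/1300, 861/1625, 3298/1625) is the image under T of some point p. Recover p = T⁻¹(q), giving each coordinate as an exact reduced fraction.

p = (-1/5, 9/5, 5/4)

T1 = [12/13 0 -5/13 0; 0 1 0 0; 5/13 0 12/13 0; 0 0 0 1]
T2·T1 = [12/13 0 -5/13 0; 24/65 -7/25 288/325 0; -7/65 -24/25 -84/325 0; 0 0 0 1]
T3·…·T1 = [127/130 12/25 -83/325 0; 24/65 -7/25 288/325 0; -7/65 -24/25 -84/325 0; 0 0 0 1]
T4·…·T1 = [35/26 1/5 41/65 0; 24/65 -7/25 288/325 0; -7/65 -24/25 -84/325 0; 0 0 0 1]
T5·…·T1 = [35/26 1/5 41/65 0; 24/65 -7/25 288/325 0; 7/65 24/25 84/325 0; 0 0 0 1]
det M = -1; M⁻¹ = [12/13 -36/65 -23/65 0; 0 -7/25 24/25 0; -5/13 413/325 293/650 0; 0 0 0 1]
M⁻¹ · (1143/1300, 861/1625, 3298/1625)ᵀ = (-1/5, 9/5, 5/4)ᵀ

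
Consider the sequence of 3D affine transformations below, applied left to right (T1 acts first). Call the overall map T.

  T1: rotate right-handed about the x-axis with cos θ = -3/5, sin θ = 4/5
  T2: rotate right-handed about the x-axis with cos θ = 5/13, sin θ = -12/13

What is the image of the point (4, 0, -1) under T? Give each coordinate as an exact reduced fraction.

T1 rotate right-handed about the x-axis with cos θ = -3/5, sin θ = 4/5: (4, 0, -1) → (4, 4/5, 3/5)
T2 rotate right-handed about the x-axis with cos θ = 5/13, sin θ = -12/13: (4, 4/5, 3/5) → (4, 56/65, -33/65)

T(p) = (4, 56/65, -33/65)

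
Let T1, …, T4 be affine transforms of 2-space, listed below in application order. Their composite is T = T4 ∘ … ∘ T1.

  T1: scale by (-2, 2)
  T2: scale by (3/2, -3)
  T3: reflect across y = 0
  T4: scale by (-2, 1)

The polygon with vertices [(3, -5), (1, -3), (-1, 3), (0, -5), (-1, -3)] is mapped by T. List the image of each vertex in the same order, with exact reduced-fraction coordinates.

image vertices: (18, -30), (6, -18), (-6, 18), (0, -30), (-6, -18)

T1 scale by (-2, 2): (3, -5) → (-6, -10); (1, -3) → (-2, -6); (-1, 3) → (2, 6); (0, -5) → (0, -10); (-1, -3) → (2, -6)
T2 scale by (3/2, -3): (-6, -10) → (-9, 30); (-2, -6) → (-3, 18); (2, 6) → (3, -18); (0, -10) → (0, 30); (2, -6) → (3, 18)
T3 reflect across y = 0: (-9, 30) → (-9, -30); (-3, 18) → (-3, -18); (3, -18) → (3, 18); (0, 30) → (0, -30); (3, 18) → (3, -18)
T4 scale by (-2, 1): (-9, -30) → (18, -30); (-3, -18) → (6, -18); (3, 18) → (-6, 18); (0, -30) → (0, -30); (3, -18) → (-6, -18)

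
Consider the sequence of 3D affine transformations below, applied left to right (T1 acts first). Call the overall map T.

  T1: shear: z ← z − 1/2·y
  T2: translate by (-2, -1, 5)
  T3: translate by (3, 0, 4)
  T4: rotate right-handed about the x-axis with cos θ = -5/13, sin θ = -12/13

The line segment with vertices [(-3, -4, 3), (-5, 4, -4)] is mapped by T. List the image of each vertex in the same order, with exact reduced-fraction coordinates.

image vertices: (-2, 193/13, -10/13), (-4, 21/13, -51/13)

T1 shear: z ← z − 1/2·y: (-3, -4, 3) → (-3, -4, 5); (-5, 4, -4) → (-5, 4, -6)
T2 translate by (-2, -1, 5): (-3, -4, 5) → (-5, -5, 10); (-5, 4, -6) → (-7, 3, -1)
T3 translate by (3, 0, 4): (-5, -5, 10) → (-2, -5, 14); (-7, 3, -1) → (-4, 3, 3)
T4 rotate right-handed about the x-axis with cos θ = -5/13, sin θ = -12/13: (-2, -5, 14) → (-2, 193/13, -10/13); (-4, 3, 3) → (-4, 21/13, -51/13)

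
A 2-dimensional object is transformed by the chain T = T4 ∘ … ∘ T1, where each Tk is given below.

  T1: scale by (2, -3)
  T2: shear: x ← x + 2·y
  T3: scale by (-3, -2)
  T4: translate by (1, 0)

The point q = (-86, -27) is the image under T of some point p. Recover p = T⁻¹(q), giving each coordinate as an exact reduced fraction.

T1 = [2 0 0; 0 -3 0; 0 0 1]
T2·T1 = [2 -6 0; 0 -3 0; 0 0 1]
T3·…·T1 = [-6 18 0; 0 6 0; 0 0 1]
T4·…·T1 = [-6 18 1; 0 6 0; 0 0 1]
det M = -36; M⁻¹ = [-1/6 1/2 1/6; 0 1/6 0; 0 0 1]
M⁻¹ · (-86, -27)ᵀ = (1, -9/2)ᵀ

p = (1, -9/2)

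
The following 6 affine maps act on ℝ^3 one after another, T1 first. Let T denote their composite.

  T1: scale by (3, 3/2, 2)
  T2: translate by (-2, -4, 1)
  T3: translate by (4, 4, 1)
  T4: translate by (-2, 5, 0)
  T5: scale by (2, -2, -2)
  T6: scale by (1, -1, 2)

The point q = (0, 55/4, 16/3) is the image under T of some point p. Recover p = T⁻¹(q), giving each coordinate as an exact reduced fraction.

T1 = [3 0 0 0; 0 3/2 0 0; 0 0 2 0; 0 0 0 1]
T2·T1 = [3 0 0 -2; 0 3/2 0 -4; 0 0 2 1; 0 0 0 1]
T3·…·T1 = [3 0 0 2; 0 3/2 0 0; 0 0 2 2; 0 0 0 1]
T4·…·T1 = [3 0 0 0; 0 3/2 0 5; 0 0 2 2; 0 0 0 1]
T5·…·T1 = [6 0 0 0; 0 -3 0 -10; 0 0 -4 -4; 0 0 0 1]
T6·…·T1 = [6 0 0 0; 0 3 0 10; 0 0 -8 -8; 0 0 0 1]
det M = -144; M⁻¹ = [1/6 0 0 0; 0 1/3 0 -10/3; 0 0 -1/8 -1; 0 0 0 1]
M⁻¹ · (0, 55/4, 16/3)ᵀ = (0, 5/4, -5/3)ᵀ

p = (0, 5/4, -5/3)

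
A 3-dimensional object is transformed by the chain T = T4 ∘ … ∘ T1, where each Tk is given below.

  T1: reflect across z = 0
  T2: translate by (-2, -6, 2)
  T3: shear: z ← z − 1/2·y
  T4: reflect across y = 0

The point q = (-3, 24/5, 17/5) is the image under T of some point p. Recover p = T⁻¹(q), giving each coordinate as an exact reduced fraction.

T1 = [1 0 0 0; 0 1 0 0; 0 0 -1 0; 0 0 0 1]
T2·T1 = [1 0 0 -2; 0 1 0 -6; 0 0 -1 2; 0 0 0 1]
T3·…·T1 = [1 0 0 -2; 0 1 0 -6; 0 -1/2 -1 5; 0 0 0 1]
T4·…·T1 = [1 0 0 -2; 0 -1 0 6; 0 -1/2 -1 5; 0 0 0 1]
det M = 1; M⁻¹ = [1 0 0 2; 0 -1 0 6; 0 1/2 -1 2; 0 0 0 1]
M⁻¹ · (-3, 24/5, 17/5)ᵀ = (-1, 6/5, 1)ᵀ

p = (-1, 6/5, 1)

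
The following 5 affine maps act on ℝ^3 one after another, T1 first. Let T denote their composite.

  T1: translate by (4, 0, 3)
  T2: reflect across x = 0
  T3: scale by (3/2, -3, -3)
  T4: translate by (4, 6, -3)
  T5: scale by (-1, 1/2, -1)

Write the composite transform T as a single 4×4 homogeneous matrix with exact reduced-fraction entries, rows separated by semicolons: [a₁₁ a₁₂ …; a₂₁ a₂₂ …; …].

T1 = [1 0 0 4; 0 1 0 0; 0 0 1 3; 0 0 0 1]
T2·T1 = [-1 0 0 -4; 0 1 0 0; 0 0 1 3; 0 0 0 1]
T3·…·T1 = [-3/2 0 0 -6; 0 -3 0 0; 0 0 -3 -9; 0 0 0 1]
T4·…·T1 = [-3/2 0 0 -2; 0 -3 0 6; 0 0 -3 -12; 0 0 0 1]
T5·…·T1 = [3/2 0 0 2; 0 -3/2 0 3; 0 0 3 12; 0 0 0 1]

T = [3/2 0 0 2; 0 -3/2 0 3; 0 0 3 12; 0 0 0 1]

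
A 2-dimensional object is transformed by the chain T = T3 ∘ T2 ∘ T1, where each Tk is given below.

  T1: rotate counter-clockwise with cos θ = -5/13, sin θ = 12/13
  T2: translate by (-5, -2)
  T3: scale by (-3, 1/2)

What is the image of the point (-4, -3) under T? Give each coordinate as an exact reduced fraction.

T(p) = (27/13, -59/26)

T1 rotate counter-clockwise with cos θ = -5/13, sin θ = 12/13: (-4, -3) → (56/13, -33/13)
T2 translate by (-5, -2): (56/13, -33/13) → (-9/13, -59/13)
T3 scale by (-3, 1/2): (-9/13, -59/13) → (27/13, -59/26)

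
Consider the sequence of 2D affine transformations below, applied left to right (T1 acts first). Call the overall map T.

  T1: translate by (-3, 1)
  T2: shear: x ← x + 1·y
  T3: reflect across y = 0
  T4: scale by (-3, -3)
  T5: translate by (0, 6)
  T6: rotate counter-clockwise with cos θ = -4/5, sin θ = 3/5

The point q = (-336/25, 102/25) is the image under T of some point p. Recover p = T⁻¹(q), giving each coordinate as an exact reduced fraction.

T1 = [1 0 -3; 0 1 1; 0 0 1]
T2·T1 = [1 1 -2; 0 1 1; 0 0 1]
T3·…·T1 = [1 1 -2; 0 -1 -1; 0 0 1]
T4·…·T1 = [-3 -3 6; 0 3 3; 0 0 1]
T5·…·T1 = [-3 -3 6; 0 3 9; 0 0 1]
T6·…·T1 = [12/5 3/5 -51/5; -9/5 -21/5 -18/5; 0 0 1]
det M = -9; M⁻¹ = [7/15 1/15 5; -1/5 -4/15 -3; 0 0 1]
M⁻¹ · (-336/25, 102/25)ᵀ = (-1, -7/5)ᵀ

p = (-1, -7/5)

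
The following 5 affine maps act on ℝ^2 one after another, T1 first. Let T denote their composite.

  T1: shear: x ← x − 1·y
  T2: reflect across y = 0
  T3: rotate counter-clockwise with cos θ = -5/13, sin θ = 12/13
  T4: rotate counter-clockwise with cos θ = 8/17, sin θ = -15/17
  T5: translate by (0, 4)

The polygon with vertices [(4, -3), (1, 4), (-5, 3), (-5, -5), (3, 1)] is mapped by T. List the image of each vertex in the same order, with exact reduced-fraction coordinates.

image vertices: (467/221, 2501/221), (264/221, -189/221), (-607/221, -904/221), (-855/221, 1584/221), (451/221, 1086/221)

T1 shear: x ← x − 1·y: (4, -3) → (7, -3); (1, 4) → (-3, 4); (-5, 3) → (-8, 3); (-5, -5) → (0, -5); (3, 1) → (2, 1)
T2 reflect across y = 0: (7, -3) → (7, 3); (-3, 4) → (-3, -4); (-8, 3) → (-8, -3); (0, -5) → (0, 5); (2, 1) → (2, -1)
T3 rotate counter-clockwise with cos θ = -5/13, sin θ = 12/13: (7, 3) → (-71/13, 69/13); (-3, -4) → (63/13, -16/13); (-8, -3) → (76/13, -81/13); (0, 5) → (-60/13, -25/13); (2, -1) → (2/13, 29/13)
T4 rotate counter-clockwise with cos θ = 8/17, sin θ = -15/17: (-71/13, 69/13) → (467/221, 1617/221); (63/13, -16/13) → (264/221, -1073/221); (76/13, -81/13) → (-607/221, -1788/221); (-60/13, -25/13) → (-855/221, 700/221); (2/13, 29/13) → (451/221, 202/221)
T5 translate by (0, 4): (467/221, 1617/221) → (467/221, 2501/221); (264/221, -1073/221) → (264/221, -189/221); (-607/221, -1788/221) → (-607/221, -904/221); (-855/221, 700/221) → (-855/221, 1584/221); (451/221, 202/221) → (451/221, 1086/221)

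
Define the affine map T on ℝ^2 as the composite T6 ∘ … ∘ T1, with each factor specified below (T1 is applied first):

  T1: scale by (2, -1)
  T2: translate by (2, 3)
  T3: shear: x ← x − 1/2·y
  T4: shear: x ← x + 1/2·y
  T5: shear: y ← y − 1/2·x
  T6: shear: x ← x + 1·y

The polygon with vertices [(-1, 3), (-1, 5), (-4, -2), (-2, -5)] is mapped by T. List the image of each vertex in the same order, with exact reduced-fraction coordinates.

T1 scale by (2, -1): (-1, 3) → (-2, -3); (-1, 5) → (-2, -5); (-4, -2) → (-8, 2); (-2, -5) → (-4, 5)
T2 translate by (2, 3): (-2, -3) → (0, 0); (-2, -5) → (0, -2); (-8, 2) → (-6, 5); (-4, 5) → (-2, 8)
T3 shear: x ← x − 1/2·y: (0, 0) → (0, 0); (0, -2) → (1, -2); (-6, 5) → (-17/2, 5); (-2, 8) → (-6, 8)
T4 shear: x ← x + 1/2·y: (0, 0) → (0, 0); (1, -2) → (0, -2); (-17/2, 5) → (-6, 5); (-6, 8) → (-2, 8)
T5 shear: y ← y − 1/2·x: (0, 0) → (0, 0); (0, -2) → (0, -2); (-6, 5) → (-6, 8); (-2, 8) → (-2, 9)
T6 shear: x ← x + 1·y: (0, 0) → (0, 0); (0, -2) → (-2, -2); (-6, 8) → (2, 8); (-2, 9) → (7, 9)

image vertices: (0, 0), (-2, -2), (2, 8), (7, 9)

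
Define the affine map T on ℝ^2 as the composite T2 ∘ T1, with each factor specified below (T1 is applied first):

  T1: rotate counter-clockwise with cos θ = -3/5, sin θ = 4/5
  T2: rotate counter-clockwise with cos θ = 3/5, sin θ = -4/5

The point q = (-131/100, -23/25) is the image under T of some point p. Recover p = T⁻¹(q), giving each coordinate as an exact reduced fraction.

T1 = [-3/5 -4/5 0; 4/5 -3/5 0; 0 0 1]
T2·T1 = [7/25 -24/25 0; 24/25 7/25 0; 0 0 1]
det M = 1; M⁻¹ = [7/25 24/25 0; -24/25 7/25 0; 0 0 1]
M⁻¹ · (-131/100, -23/25)ᵀ = (-5/4, 1)ᵀ

p = (-5/4, 1)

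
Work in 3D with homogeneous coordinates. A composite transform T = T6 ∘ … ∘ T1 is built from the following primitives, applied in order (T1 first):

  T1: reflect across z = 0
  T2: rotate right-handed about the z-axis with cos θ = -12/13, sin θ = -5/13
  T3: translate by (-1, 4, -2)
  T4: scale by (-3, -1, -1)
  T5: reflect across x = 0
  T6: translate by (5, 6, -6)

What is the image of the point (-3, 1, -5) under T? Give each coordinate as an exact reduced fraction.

T1 reflect across z = 0: (-3, 1, -5) → (-3, 1, 5)
T2 rotate right-handed about the z-axis with cos θ = -12/13, sin θ = -5/13: (-3, 1, 5) → (41/13, 3/13, 5)
T3 translate by (-1, 4, -2): (41/13, 3/13, 5) → (28/13, 55/13, 3)
T4 scale by (-3, -1, -1): (28/13, 55/13, 3) → (-84/13, -55/13, -3)
T5 reflect across x = 0: (-84/13, -55/13, -3) → (84/13, -55/13, -3)
T6 translate by (5, 6, -6): (84/13, -55/13, -3) → (149/13, 23/13, -9)

T(p) = (149/13, 23/13, -9)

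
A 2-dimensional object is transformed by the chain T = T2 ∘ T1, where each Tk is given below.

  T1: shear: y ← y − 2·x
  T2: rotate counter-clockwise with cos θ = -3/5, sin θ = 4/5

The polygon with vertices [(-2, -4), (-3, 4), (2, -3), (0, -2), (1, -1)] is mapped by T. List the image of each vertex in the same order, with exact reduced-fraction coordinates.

T1 shear: y ← y − 2·x: (-2, -4) → (-2, 0); (-3, 4) → (-3, 10); (2, -3) → (2, -7); (0, -2) → (0, -2); (1, -1) → (1, -3)
T2 rotate counter-clockwise with cos θ = -3/5, sin θ = 4/5: (-2, 0) → (6/5, -8/5); (-3, 10) → (-31/5, -42/5); (2, -7) → (22/5, 29/5); (0, -2) → (8/5, 6/5); (1, -3) → (9/5, 13/5)

image vertices: (6/5, -8/5), (-31/5, -42/5), (22/5, 29/5), (8/5, 6/5), (9/5, 13/5)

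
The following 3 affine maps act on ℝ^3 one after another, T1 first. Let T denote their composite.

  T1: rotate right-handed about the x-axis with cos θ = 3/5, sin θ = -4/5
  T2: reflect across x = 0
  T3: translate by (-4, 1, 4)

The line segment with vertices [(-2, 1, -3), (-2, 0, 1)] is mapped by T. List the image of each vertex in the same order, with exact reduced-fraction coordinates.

T1 rotate right-handed about the x-axis with cos θ = 3/5, sin θ = -4/5: (-2, 1, -3) → (-2, -9/5, -13/5); (-2, 0, 1) → (-2, 4/5, 3/5)
T2 reflect across x = 0: (-2, -9/5, -13/5) → (2, -9/5, -13/5); (-2, 4/5, 3/5) → (2, 4/5, 3/5)
T3 translate by (-4, 1, 4): (2, -9/5, -13/5) → (-2, -4/5, 7/5); (2, 4/5, 3/5) → (-2, 9/5, 23/5)

image vertices: (-2, -4/5, 7/5), (-2, 9/5, 23/5)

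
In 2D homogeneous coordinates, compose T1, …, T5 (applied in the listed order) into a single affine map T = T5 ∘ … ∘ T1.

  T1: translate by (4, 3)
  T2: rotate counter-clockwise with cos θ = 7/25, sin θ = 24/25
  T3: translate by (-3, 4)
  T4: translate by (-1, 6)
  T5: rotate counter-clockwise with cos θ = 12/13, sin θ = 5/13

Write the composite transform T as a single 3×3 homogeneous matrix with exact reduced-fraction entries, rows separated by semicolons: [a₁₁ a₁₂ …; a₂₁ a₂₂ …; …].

T = [-36/325 -323/325 -3563/325; 323/325 -36/325 3684/325; 0 0 1]

T1 = [1 0 4; 0 1 3; 0 0 1]
T2·T1 = [7/25 -24/25 -44/25; 24/25 7/25 117/25; 0 0 1]
T3·…·T1 = [7/25 -24/25 -119/25; 24/25 7/25 217/25; 0 0 1]
T4·…·T1 = [7/25 -24/25 -144/25; 24/25 7/25 367/25; 0 0 1]
T5·…·T1 = [-36/325 -323/325 -3563/325; 323/325 -36/325 3684/325; 0 0 1]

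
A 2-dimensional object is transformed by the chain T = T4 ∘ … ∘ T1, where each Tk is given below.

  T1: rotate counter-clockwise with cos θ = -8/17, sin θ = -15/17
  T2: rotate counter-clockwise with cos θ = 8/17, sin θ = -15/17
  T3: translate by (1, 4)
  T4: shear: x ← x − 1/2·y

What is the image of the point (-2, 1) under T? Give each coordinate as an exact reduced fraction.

T(p) = (3/2, 3)

T1 rotate counter-clockwise with cos θ = -8/17, sin θ = -15/17: (-2, 1) → (31/17, 22/17)
T2 rotate counter-clockwise with cos θ = 8/17, sin θ = -15/17: (31/17, 22/17) → (2, -1)
T3 translate by (1, 4): (2, -1) → (3, 3)
T4 shear: x ← x − 1/2·y: (3, 3) → (3/2, 3)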